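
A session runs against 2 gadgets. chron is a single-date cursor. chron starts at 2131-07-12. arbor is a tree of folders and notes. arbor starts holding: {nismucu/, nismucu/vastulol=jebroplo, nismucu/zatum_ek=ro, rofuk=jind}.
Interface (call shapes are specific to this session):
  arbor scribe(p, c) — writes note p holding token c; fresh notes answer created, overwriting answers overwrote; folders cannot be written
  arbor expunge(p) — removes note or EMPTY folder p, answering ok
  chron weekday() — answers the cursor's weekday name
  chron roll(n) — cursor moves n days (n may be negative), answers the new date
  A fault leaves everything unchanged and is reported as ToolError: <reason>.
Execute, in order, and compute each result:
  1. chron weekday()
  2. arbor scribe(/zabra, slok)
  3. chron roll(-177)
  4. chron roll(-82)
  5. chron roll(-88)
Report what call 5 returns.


Answer: 2130-07-30

Derivation:
;; chron weekday() == Thursday
;; arbor scribe(p='/zabra', c='slok') == created
;; chron roll(n='-177') == 2131-01-16
;; chron roll(n='-82') == 2130-10-26
;; chron roll(n='-88') == 2130-07-30


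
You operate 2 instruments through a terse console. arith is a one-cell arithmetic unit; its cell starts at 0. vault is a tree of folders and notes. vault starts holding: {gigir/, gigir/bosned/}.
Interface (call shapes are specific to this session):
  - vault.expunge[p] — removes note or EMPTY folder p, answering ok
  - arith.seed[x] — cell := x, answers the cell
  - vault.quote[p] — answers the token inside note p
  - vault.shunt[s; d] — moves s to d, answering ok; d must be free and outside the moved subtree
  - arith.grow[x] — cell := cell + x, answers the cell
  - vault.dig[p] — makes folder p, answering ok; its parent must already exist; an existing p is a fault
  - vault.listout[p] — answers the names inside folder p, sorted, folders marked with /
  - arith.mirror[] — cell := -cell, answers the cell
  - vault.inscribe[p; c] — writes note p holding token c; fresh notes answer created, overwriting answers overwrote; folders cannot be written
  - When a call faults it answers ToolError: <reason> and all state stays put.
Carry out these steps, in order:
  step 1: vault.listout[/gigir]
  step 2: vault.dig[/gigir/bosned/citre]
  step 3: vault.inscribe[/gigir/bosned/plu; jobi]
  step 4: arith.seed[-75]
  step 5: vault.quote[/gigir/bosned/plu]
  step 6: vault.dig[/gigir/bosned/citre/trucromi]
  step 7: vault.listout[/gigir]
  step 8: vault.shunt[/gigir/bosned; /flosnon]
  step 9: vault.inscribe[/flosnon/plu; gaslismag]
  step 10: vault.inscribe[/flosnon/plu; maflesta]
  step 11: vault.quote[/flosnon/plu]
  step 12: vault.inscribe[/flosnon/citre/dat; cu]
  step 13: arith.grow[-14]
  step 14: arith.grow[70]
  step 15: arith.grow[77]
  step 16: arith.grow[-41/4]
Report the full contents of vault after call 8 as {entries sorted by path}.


Answer: {flosnon/, flosnon/citre/, flosnon/citre/trucromi/, flosnon/plu=jobi, gigir/}

Derivation:
==> vault.listout(p='/gigir')
<== [bosned/]
==> vault.dig(p='/gigir/bosned/citre')
<== ok
==> vault.inscribe(p='/gigir/bosned/plu', c='jobi')
<== created
==> arith.seed(x='-75')
<== -75
==> vault.quote(p='/gigir/bosned/plu')
<== jobi
==> vault.dig(p='/gigir/bosned/citre/trucromi')
<== ok
==> vault.listout(p='/gigir')
<== [bosned/]
==> vault.shunt(s='/gigir/bosned', d='/flosnon')
<== ok
==> vault.inscribe(p='/flosnon/plu', c='gaslismag')
<== overwrote
==> vault.inscribe(p='/flosnon/plu', c='maflesta')
<== overwrote
==> vault.quote(p='/flosnon/plu')
<== maflesta
==> vault.inscribe(p='/flosnon/citre/dat', c='cu')
<== created
==> arith.grow(x='-14')
<== -89
==> arith.grow(x='70')
<== -19
==> arith.grow(x='77')
<== 58
==> arith.grow(x='-41/4')
<== 191/4


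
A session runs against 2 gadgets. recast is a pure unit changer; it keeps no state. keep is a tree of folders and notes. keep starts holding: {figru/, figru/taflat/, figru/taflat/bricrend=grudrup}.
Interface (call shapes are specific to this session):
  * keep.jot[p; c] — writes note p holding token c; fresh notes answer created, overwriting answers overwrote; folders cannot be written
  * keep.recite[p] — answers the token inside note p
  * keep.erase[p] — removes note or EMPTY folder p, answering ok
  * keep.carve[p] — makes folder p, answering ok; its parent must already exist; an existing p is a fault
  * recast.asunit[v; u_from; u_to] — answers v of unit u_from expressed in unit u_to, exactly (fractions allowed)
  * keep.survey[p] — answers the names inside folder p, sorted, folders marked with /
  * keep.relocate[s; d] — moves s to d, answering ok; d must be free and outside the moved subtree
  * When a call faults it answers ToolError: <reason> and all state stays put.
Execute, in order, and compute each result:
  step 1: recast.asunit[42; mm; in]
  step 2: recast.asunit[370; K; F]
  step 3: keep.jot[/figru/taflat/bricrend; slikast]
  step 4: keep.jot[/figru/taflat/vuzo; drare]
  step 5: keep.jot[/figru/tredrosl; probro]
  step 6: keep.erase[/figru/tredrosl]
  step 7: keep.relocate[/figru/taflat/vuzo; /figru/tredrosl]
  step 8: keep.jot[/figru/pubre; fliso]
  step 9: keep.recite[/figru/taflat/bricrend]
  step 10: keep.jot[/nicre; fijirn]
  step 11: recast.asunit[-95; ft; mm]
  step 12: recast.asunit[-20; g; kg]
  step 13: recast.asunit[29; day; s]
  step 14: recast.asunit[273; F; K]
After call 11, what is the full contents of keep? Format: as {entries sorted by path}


Answer: {figru/, figru/pubre=fliso, figru/taflat/, figru/taflat/bricrend=slikast, figru/tredrosl=drare, nicre=fijirn}

Derivation:
# 1. recast.asunit(v='42', u_from='mm', u_to='in') : 210/127
# 2. recast.asunit(v='370', u_from='K', u_to='F') : 20633/100
# 3. keep.jot(p='/figru/taflat/bricrend', c='slikast') : overwrote
# 4. keep.jot(p='/figru/taflat/vuzo', c='drare') : created
# 5. keep.jot(p='/figru/tredrosl', c='probro') : created
# 6. keep.erase(p='/figru/tredrosl') : ok
# 7. keep.relocate(s='/figru/taflat/vuzo', d='/figru/tredrosl') : ok
# 8. keep.jot(p='/figru/pubre', c='fliso') : created
# 9. keep.recite(p='/figru/taflat/bricrend') : slikast
# 10. keep.jot(p='/nicre', c='fijirn') : created
# 11. recast.asunit(v='-95', u_from='ft', u_to='mm') : -28956
# 12. recast.asunit(v='-20', u_from='g', u_to='kg') : -1/50
# 13. recast.asunit(v='29', u_from='day', u_to='s') : 2505600
# 14. recast.asunit(v='273', u_from='F', u_to='K') : 73267/180


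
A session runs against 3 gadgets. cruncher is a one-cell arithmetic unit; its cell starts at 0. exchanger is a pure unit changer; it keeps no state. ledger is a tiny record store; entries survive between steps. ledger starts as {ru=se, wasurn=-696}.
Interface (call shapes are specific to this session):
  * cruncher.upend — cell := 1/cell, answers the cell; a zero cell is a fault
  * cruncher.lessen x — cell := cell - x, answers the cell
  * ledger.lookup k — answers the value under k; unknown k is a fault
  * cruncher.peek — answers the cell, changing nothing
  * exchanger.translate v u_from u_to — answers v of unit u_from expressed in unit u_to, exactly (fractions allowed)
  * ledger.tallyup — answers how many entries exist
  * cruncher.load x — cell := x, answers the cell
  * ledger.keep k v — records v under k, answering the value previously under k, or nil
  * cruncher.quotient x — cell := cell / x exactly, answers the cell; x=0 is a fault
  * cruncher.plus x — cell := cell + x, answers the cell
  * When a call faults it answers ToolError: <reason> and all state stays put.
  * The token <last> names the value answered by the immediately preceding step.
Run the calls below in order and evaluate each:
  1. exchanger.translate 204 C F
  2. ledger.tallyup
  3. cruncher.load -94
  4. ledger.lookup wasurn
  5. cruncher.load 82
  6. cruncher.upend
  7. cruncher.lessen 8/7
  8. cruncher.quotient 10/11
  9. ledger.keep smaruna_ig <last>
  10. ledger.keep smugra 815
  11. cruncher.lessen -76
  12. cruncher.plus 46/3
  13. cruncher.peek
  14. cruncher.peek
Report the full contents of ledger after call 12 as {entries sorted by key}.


Answer: {ru=se, smaruna_ig=-7139/5740, smugra=815, wasurn=-696}

Derivation:
Act: translate[204; C; F]
Obs: 1996/5
Act: tallyup[]
Obs: 2
Act: load[-94]
Obs: -94
Act: lookup[wasurn]
Obs: -696
Act: load[82]
Obs: 82
Act: upend[]
Obs: 1/82
Act: lessen[8/7]
Obs: -649/574
Act: quotient[10/11]
Obs: -7139/5740
Act: keep[smaruna_ig; <last>]
Obs: nil
Act: keep[smugra; 815]
Obs: nil
Act: lessen[-76]
Obs: 429101/5740
Act: plus[46/3]
Obs: 1551343/17220
Act: peek[]
Obs: 1551343/17220
Act: peek[]
Obs: 1551343/17220


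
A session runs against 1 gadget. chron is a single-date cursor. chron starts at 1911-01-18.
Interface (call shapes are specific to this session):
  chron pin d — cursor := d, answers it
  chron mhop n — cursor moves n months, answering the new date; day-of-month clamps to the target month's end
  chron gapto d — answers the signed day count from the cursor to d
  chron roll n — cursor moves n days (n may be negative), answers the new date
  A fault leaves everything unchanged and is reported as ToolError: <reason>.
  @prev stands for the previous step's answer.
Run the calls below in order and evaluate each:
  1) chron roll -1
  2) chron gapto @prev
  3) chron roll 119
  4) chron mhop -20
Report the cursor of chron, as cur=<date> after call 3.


Answer: cur=1911-05-16

Derivation:
·→ chron roll(n=-1)
·← 1911-01-17
·→ chron gapto(d=@prev)
·← 0
·→ chron roll(n=119)
·← 1911-05-16
·→ chron mhop(n=-20)
·← 1909-09-16


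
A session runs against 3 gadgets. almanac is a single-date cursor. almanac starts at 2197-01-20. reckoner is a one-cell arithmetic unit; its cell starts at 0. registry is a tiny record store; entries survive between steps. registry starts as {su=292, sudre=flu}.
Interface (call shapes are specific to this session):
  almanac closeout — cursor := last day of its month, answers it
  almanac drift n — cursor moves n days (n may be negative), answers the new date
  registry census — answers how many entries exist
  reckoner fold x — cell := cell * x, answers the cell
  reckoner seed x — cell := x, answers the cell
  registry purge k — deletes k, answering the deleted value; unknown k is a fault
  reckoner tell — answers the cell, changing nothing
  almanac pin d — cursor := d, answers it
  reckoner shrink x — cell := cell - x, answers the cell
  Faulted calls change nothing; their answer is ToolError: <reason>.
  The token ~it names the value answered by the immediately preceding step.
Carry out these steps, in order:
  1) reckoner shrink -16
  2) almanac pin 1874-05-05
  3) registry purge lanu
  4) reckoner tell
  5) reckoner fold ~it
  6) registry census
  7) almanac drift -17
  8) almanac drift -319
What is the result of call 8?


;; 1. reckoner shrink(x=-16) -> 16
;; 2. almanac pin(d=1874-05-05) -> 1874-05-05
;; 3. registry purge(k=lanu) -> ToolError: no such key lanu
;; 4. reckoner tell() -> 16
;; 5. reckoner fold(x=~it) -> 256
;; 6. registry census() -> 2
;; 7. almanac drift(n=-17) -> 1874-04-18
;; 8. almanac drift(n=-319) -> 1873-06-03

Answer: 1873-06-03


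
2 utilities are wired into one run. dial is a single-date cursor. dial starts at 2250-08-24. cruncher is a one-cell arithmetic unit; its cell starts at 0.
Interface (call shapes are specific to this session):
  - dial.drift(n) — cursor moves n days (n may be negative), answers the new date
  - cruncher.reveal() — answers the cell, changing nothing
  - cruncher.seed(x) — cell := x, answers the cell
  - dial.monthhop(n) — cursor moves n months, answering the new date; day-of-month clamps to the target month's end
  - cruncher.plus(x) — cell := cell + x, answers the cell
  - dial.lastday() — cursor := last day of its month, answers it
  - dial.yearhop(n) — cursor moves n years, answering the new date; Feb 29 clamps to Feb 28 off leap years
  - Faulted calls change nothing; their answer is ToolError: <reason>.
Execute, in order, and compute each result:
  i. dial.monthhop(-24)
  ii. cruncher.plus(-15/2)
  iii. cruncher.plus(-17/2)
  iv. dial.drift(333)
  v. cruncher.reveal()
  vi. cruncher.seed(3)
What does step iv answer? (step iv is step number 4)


% 1. dial.monthhop(-24) == 2248-08-24
% 2. cruncher.plus(-15/2) == -15/2
% 3. cruncher.plus(-17/2) == -16
% 4. dial.drift(333) == 2249-07-23
% 5. cruncher.reveal() == -16
% 6. cruncher.seed(3) == 3

Answer: 2249-07-23


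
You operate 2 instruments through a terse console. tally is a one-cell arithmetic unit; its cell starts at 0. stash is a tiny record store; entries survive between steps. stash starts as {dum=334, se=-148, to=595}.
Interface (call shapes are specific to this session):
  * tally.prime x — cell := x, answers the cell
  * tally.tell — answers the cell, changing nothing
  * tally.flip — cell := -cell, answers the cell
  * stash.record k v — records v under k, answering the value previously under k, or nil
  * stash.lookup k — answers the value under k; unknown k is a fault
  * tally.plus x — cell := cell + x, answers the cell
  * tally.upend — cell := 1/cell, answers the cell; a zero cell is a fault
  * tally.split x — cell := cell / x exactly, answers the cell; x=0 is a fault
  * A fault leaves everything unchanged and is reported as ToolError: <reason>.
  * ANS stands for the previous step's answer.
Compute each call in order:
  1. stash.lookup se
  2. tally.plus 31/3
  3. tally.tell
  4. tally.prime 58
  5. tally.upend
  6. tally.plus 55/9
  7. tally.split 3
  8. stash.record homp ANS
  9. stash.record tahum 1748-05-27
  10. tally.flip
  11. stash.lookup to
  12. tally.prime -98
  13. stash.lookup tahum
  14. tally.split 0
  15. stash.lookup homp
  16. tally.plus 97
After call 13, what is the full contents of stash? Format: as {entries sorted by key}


Act: stash.lookup[k: se]
Obs: -148
Act: tally.plus[x: 31/3]
Obs: 31/3
Act: tally.tell[]
Obs: 31/3
Act: tally.prime[x: 58]
Obs: 58
Act: tally.upend[]
Obs: 1/58
Act: tally.plus[x: 55/9]
Obs: 3199/522
Act: tally.split[x: 3]
Obs: 3199/1566
Act: stash.record[k: homp; v: ANS]
Obs: nil
Act: stash.record[k: tahum; v: 1748-05-27]
Obs: nil
Act: tally.flip[]
Obs: -3199/1566
Act: stash.lookup[k: to]
Obs: 595
Act: tally.prime[x: -98]
Obs: -98
Act: stash.lookup[k: tahum]
Obs: 1748-05-27
Act: tally.split[x: 0]
Obs: ToolError: division by zero
Act: stash.lookup[k: homp]
Obs: 3199/1566
Act: tally.plus[x: 97]
Obs: -1

Answer: {dum=334, homp=3199/1566, se=-148, tahum=1748-05-27, to=595}


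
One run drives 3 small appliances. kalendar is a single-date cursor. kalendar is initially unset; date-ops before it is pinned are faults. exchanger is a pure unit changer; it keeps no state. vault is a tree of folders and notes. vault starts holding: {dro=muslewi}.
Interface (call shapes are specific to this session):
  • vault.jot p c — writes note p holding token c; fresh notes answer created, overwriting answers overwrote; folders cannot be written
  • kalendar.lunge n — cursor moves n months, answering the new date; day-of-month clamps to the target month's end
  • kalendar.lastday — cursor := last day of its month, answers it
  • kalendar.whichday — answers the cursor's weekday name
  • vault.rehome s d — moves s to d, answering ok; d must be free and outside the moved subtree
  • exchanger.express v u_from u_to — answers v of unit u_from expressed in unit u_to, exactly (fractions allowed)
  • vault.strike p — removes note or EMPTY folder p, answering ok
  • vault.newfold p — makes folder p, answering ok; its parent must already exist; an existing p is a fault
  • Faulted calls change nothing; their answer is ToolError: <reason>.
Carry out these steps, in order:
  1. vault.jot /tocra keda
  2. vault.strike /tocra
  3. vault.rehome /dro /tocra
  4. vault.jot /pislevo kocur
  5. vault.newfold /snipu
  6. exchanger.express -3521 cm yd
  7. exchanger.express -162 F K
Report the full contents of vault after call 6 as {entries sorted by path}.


Answer: {pislevo=kocur, snipu/, tocra=muslewi}

Derivation:
Do: jot[/tocra; keda]
See: created
Do: strike[/tocra]
See: ok
Do: rehome[/dro; /tocra]
See: ok
Do: jot[/pislevo; kocur]
See: created
Do: newfold[/snipu]
See: ok
Do: express[-3521; cm; yd]
See: -88025/2286
Do: express[-162; F; K]
See: 29767/180


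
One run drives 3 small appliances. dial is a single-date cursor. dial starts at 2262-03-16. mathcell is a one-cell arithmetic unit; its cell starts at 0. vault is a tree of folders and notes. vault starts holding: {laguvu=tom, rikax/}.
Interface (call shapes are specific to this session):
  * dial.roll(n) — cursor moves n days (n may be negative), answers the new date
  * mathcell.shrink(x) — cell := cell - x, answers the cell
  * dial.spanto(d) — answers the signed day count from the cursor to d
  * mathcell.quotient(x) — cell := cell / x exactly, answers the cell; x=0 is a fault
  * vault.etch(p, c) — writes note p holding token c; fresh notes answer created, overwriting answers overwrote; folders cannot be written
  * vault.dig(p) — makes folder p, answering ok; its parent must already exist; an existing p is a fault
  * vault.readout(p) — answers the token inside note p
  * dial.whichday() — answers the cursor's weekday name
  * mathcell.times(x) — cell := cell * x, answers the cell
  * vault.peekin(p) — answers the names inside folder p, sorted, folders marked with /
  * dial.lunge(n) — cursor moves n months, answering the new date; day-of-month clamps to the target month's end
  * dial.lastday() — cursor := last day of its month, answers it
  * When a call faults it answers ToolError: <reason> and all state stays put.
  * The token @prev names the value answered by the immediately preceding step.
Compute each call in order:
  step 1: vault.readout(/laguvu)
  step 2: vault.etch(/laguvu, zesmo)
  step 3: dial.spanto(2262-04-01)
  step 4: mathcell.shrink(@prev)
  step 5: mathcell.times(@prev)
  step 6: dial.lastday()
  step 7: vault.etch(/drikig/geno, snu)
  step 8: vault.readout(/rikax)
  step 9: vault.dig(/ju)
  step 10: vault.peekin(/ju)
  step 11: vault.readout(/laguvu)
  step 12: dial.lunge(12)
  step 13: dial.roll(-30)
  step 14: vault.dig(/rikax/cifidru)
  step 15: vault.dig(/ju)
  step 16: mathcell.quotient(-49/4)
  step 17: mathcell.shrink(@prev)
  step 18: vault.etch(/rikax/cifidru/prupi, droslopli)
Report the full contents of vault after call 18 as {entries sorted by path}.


Answer: {ju/, laguvu=zesmo, rikax/, rikax/cifidru/, rikax/cifidru/prupi=droslopli}

Derivation:
Now I run readout on /laguvu, yielding tom.
Now I run etch on /laguvu, zesmo, which returns overwrote.
Using spanto on 2262-04-01, — result: 16.
Using shrink on @prev, which returns -16.
I invoke times on @prev, giving 256.
I call lastday, giving 2262-03-31.
I use etch on /drikig/geno, snu, giving ToolError: no parent.
I call readout on /rikax, — result: ToolError: is a directory.
Using dig on /ju, and observe ok.
I invoke peekin on /ju, which returns [].
Using readout on /laguvu, and see zesmo.
I invoke lunge on 12, and see 2263-03-31.
I try roll on -30, → 2263-03-01.
I run dig on /rikax/cifidru, giving ok.
Then dig on /ju: ToolError: exists.
Next I call quotient on -49/4, which returns -1024/49.
I run shrink on @prev, → 0.
I call etch on /rikax/cifidru/prupi, droslopli, yielding created.


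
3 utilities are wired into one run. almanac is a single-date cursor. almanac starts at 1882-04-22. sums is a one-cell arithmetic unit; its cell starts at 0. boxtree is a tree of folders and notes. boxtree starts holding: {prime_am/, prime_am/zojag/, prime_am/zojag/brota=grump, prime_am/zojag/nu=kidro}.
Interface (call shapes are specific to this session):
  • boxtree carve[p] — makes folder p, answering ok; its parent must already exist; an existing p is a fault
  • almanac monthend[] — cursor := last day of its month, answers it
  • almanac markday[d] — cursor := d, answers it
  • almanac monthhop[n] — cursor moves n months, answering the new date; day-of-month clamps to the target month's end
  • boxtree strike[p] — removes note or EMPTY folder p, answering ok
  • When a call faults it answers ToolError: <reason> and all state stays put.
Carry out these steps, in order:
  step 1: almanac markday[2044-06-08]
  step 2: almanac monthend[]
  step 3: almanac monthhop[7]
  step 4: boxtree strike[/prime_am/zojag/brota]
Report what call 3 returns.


Answer: 2045-01-30

Derivation:
==> almanac markday(d='2044-06-08')
<== 2044-06-08
==> almanac monthend()
<== 2044-06-30
==> almanac monthhop(n='7')
<== 2045-01-30
==> boxtree strike(p='/prime_am/zojag/brota')
<== ok


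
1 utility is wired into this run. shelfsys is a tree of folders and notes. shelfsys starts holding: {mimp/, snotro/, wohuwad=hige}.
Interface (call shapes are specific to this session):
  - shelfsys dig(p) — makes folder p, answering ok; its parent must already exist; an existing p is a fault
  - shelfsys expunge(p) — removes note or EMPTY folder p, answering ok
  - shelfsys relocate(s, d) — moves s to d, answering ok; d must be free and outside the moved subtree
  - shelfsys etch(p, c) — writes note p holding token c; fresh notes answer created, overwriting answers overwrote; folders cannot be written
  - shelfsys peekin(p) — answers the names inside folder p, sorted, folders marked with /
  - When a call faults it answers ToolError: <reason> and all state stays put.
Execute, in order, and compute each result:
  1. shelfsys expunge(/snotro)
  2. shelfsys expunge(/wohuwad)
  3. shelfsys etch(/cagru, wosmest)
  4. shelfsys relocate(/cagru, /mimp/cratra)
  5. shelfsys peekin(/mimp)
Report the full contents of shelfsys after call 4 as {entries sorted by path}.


Answer: {mimp/, mimp/cratra=wosmest}

Derivation:
I run shelfsys expunge on p: /snotro, which returns ok.
Next I call shelfsys expunge on p: /wohuwad, which returns ok.
Then shelfsys etch on p: /cagru, c: wosmest, and get created.
Using shelfsys relocate on s: /cagru, d: /mimp/cratra, and get ok.
I run shelfsys peekin on p: /mimp, and observe [cratra].


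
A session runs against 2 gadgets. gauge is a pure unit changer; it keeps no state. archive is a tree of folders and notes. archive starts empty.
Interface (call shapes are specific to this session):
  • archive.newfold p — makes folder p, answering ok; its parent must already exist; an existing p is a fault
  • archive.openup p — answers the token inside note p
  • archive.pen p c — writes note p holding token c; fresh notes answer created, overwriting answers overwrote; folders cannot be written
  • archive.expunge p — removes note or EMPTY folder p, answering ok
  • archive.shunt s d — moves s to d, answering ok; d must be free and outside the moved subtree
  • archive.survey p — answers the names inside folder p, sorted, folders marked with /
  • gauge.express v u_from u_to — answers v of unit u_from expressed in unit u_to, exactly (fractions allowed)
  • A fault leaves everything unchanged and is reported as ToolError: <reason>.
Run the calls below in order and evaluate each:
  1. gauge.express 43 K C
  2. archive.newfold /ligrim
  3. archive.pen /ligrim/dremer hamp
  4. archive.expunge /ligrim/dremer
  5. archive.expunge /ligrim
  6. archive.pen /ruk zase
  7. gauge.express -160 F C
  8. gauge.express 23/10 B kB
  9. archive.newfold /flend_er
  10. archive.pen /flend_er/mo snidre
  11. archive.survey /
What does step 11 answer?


Answer: [flend_er/, ruk]

Derivation:
→ gauge.express(v=43, u_from=K, u_to=C)
← -4603/20
→ archive.newfold(p=/ligrim)
← ok
→ archive.pen(p=/ligrim/dremer, c=hamp)
← created
→ archive.expunge(p=/ligrim/dremer)
← ok
→ archive.expunge(p=/ligrim)
← ok
→ archive.pen(p=/ruk, c=zase)
← created
→ gauge.express(v=-160, u_from=F, u_to=C)
← -320/3
→ gauge.express(v=23/10, u_from=B, u_to=kB)
← 23/10000
→ archive.newfold(p=/flend_er)
← ok
→ archive.pen(p=/flend_er/mo, c=snidre)
← created
→ archive.survey(p=/)
← [flend_er/, ruk]


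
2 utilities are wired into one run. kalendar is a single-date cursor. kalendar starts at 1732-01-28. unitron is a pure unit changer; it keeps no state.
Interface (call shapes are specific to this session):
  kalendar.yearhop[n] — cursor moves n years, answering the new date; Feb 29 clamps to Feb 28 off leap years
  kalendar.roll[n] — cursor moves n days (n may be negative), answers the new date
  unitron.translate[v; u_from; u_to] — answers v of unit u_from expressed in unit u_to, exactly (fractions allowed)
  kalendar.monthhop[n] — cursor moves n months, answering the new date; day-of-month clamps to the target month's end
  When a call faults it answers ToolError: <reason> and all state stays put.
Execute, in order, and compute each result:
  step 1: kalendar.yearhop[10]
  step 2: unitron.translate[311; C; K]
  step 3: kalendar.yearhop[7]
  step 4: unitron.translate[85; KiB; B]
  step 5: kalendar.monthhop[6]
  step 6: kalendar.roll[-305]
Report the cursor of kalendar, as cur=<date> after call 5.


Step: kalendar.yearhop[n: 10]
Result: 1742-01-28
Step: unitron.translate[v: 311; u_from: C; u_to: K]
Result: 11683/20
Step: kalendar.yearhop[n: 7]
Result: 1749-01-28
Step: unitron.translate[v: 85; u_from: KiB; u_to: B]
Result: 87040
Step: kalendar.monthhop[n: 6]
Result: 1749-07-28
Step: kalendar.roll[n: -305]
Result: 1748-09-26

Answer: cur=1749-07-28


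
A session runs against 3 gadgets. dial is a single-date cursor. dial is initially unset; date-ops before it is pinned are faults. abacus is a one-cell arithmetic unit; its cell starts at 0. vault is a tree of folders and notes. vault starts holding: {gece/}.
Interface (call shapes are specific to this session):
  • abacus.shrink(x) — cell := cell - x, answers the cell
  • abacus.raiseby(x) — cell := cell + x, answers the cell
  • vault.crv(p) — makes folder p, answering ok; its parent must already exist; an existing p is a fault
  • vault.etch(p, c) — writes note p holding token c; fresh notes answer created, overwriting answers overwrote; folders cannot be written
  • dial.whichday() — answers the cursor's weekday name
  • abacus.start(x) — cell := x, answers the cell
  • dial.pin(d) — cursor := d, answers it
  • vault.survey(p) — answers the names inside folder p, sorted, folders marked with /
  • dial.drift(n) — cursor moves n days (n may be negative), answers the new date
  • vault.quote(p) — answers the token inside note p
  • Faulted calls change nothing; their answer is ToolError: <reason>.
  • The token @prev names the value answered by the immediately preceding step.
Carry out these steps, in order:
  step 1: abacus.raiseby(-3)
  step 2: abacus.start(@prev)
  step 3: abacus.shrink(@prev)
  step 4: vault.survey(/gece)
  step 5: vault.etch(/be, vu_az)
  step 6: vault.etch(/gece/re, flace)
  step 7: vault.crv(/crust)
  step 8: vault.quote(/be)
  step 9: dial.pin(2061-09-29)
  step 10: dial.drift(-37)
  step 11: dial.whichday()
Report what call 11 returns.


Answer: Tuesday

Derivation:
Now I run abacus.raiseby with x='-3', and get -3.
Invoking abacus.start with x='@prev': -3.
Now I run abacus.shrink with x='@prev', yielding 0.
I try vault.survey with p='/gece', and observe [].
Using vault.etch with p='/be', c='vu_az', and observe created.
I call vault.etch with p='/gece/re', c='flace': created.
I invoke vault.crv with p='/crust', and get ok.
I run vault.quote with p='/be', — result: vu_az.
I try dial.pin with d='2061-09-29', and observe 2061-09-29.
I run dial.drift with n='-37', and see 2061-08-23.
Invoking dial.whichday(), → Tuesday.


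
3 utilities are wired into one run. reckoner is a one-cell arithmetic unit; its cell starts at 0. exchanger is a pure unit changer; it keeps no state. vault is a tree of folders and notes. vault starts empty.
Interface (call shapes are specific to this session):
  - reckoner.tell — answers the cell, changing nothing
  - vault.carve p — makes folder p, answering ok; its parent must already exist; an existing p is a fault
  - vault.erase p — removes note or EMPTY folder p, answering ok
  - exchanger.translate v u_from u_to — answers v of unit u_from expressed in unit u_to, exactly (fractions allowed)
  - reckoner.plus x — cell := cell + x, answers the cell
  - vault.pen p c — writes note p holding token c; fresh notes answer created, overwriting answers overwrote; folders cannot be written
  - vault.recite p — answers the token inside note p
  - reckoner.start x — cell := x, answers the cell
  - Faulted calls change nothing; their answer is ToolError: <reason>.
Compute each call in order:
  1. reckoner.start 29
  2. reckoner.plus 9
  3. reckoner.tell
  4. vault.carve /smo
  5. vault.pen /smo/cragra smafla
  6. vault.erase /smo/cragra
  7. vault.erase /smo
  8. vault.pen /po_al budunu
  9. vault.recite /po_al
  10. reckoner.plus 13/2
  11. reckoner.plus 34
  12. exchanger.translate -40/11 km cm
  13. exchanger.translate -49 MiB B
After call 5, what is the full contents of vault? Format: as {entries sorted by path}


Answer: {smo/, smo/cragra=smafla}

Derivation:
% start(x=29) : 29
% plus(x=9) : 38
% tell() : 38
% carve(p=/smo) : ok
% pen(p=/smo/cragra, c=smafla) : created
% erase(p=/smo/cragra) : ok
% erase(p=/smo) : ok
% pen(p=/po_al, c=budunu) : created
% recite(p=/po_al) : budunu
% plus(x=13/2) : 89/2
% plus(x=34) : 157/2
% translate(v=-40/11, u_from=km, u_to=cm) : -4000000/11
% translate(v=-49, u_from=MiB, u_to=B) : -51380224


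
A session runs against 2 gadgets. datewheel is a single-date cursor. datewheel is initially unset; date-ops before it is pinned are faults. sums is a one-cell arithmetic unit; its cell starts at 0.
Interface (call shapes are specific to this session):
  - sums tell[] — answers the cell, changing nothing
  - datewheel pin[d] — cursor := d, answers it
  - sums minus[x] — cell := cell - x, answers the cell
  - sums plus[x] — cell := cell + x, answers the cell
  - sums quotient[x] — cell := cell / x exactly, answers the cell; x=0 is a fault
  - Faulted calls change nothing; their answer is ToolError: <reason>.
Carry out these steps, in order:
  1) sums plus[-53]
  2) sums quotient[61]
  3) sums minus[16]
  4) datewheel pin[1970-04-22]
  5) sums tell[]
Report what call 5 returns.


-> sums plus(x=-53)
<- -53
-> sums quotient(x=61)
<- -53/61
-> sums minus(x=16)
<- -1029/61
-> datewheel pin(d=1970-04-22)
<- 1970-04-22
-> sums tell()
<- -1029/61

Answer: -1029/61


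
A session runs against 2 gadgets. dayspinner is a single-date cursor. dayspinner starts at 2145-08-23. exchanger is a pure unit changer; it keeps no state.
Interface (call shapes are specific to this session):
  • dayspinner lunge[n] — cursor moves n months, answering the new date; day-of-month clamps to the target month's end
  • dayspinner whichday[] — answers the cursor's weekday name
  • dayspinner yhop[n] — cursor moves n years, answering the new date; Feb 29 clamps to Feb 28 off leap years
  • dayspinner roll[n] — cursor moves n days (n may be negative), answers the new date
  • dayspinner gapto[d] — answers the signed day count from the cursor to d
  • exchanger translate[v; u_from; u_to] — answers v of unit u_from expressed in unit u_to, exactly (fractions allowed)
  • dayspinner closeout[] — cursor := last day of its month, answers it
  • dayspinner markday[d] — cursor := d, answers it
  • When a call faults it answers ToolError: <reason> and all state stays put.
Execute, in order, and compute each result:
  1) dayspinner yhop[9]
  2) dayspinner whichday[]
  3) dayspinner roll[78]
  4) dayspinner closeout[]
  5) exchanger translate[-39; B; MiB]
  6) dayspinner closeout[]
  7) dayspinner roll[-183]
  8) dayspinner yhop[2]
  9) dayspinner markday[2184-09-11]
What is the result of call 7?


>> dayspinner yhop(n='9')
<< 2154-08-23
>> dayspinner whichday()
<< Friday
>> dayspinner roll(n='78')
<< 2154-11-09
>> dayspinner closeout()
<< 2154-11-30
>> exchanger translate(v='-39', u_from='B', u_to='MiB')
<< -39/1048576
>> dayspinner closeout()
<< 2154-11-30
>> dayspinner roll(n='-183')
<< 2154-05-31
>> dayspinner yhop(n='2')
<< 2156-05-31
>> dayspinner markday(d='2184-09-11')
<< 2184-09-11

Answer: 2154-05-31


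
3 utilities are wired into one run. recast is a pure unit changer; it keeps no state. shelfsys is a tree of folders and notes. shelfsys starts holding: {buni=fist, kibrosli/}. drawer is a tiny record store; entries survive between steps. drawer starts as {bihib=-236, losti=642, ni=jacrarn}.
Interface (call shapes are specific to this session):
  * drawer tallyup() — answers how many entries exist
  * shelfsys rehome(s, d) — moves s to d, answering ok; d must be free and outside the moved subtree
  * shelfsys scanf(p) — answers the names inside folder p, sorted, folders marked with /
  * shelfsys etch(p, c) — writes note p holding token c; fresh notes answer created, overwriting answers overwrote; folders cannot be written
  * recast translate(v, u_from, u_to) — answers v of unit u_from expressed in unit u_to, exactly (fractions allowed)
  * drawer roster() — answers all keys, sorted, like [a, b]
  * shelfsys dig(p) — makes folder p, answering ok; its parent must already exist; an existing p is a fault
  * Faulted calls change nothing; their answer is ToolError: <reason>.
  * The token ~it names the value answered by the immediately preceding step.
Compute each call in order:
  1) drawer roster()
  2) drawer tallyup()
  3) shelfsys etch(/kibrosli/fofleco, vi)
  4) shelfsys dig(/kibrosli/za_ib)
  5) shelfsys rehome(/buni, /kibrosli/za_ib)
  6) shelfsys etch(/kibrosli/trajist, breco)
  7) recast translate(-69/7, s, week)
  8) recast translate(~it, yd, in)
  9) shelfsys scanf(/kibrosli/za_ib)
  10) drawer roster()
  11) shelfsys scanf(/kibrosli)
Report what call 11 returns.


-- drawer roster() : [bihib, losti, ni]
-- drawer tallyup() : 3
-- shelfsys etch(p='/kibrosli/fofleco', c='vi') : created
-- shelfsys dig(p='/kibrosli/za_ib') : ok
-- shelfsys rehome(s='/buni', d='/kibrosli/za_ib') : ToolError: exists
-- shelfsys etch(p='/kibrosli/trajist', c='breco') : created
-- recast translate(v='-69/7', u_from='s', u_to='week') : -23/1411200
-- recast translate(v='~it', u_from='yd', u_to='in') : -23/39200
-- shelfsys scanf(p='/kibrosli/za_ib') : []
-- drawer roster() : [bihib, losti, ni]
-- shelfsys scanf(p='/kibrosli') : [fofleco, trajist, za_ib/]

Answer: [fofleco, trajist, za_ib/]


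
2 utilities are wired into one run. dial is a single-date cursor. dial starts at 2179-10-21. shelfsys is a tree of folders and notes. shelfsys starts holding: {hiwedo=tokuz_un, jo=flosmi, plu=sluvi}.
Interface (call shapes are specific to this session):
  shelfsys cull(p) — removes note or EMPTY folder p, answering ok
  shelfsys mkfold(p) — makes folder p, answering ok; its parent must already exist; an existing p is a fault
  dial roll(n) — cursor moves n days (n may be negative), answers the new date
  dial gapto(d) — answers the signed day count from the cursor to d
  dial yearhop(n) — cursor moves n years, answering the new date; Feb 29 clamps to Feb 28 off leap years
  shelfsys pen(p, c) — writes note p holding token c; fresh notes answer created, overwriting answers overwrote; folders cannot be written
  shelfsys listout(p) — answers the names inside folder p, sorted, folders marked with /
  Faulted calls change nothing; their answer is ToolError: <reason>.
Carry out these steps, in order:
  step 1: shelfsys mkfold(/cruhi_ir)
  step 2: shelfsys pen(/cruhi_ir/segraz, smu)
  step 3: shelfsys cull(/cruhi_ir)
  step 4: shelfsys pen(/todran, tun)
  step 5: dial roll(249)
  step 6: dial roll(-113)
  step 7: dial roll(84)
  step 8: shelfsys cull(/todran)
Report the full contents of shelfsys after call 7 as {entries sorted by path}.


Answer: {cruhi_ir/, cruhi_ir/segraz=smu, hiwedo=tokuz_un, jo=flosmi, plu=sluvi, todran=tun}

Derivation:
·→ shelfsys mkfold(p→/cruhi_ir)
·← ok
·→ shelfsys pen(p→/cruhi_ir/segraz, c→smu)
·← created
·→ shelfsys cull(p→/cruhi_ir)
·← ToolError: not empty
·→ shelfsys pen(p→/todran, c→tun)
·← created
·→ dial roll(n→249)
·← 2180-06-26
·→ dial roll(n→-113)
·← 2180-03-05
·→ dial roll(n→84)
·← 2180-05-28
·→ shelfsys cull(p→/todran)
·← ok


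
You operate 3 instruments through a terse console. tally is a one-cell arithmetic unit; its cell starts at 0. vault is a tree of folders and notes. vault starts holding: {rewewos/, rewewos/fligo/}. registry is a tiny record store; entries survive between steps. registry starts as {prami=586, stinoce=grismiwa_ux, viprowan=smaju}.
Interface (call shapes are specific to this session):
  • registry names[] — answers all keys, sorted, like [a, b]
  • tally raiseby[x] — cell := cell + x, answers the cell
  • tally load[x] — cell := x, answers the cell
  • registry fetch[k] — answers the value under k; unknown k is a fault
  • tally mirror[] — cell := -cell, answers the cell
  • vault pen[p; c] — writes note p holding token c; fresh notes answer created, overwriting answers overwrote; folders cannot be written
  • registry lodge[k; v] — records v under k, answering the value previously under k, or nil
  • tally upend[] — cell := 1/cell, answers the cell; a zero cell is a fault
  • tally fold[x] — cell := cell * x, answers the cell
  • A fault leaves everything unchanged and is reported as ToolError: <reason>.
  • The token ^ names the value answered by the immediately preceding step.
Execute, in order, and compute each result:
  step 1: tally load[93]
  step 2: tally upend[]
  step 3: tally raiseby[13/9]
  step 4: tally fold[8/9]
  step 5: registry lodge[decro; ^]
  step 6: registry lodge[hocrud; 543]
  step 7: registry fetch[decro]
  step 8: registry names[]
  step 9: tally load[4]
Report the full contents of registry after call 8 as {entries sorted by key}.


Act: tally load[x: 93]
Obs: 93
Act: tally upend[]
Obs: 1/93
Act: tally raiseby[x: 13/9]
Obs: 406/279
Act: tally fold[x: 8/9]
Obs: 3248/2511
Act: registry lodge[k: decro; v: ^]
Obs: nil
Act: registry lodge[k: hocrud; v: 543]
Obs: nil
Act: registry fetch[k: decro]
Obs: 3248/2511
Act: registry names[]
Obs: [decro, hocrud, prami, stinoce, viprowan]
Act: tally load[x: 4]
Obs: 4

Answer: {decro=3248/2511, hocrud=543, prami=586, stinoce=grismiwa_ux, viprowan=smaju}


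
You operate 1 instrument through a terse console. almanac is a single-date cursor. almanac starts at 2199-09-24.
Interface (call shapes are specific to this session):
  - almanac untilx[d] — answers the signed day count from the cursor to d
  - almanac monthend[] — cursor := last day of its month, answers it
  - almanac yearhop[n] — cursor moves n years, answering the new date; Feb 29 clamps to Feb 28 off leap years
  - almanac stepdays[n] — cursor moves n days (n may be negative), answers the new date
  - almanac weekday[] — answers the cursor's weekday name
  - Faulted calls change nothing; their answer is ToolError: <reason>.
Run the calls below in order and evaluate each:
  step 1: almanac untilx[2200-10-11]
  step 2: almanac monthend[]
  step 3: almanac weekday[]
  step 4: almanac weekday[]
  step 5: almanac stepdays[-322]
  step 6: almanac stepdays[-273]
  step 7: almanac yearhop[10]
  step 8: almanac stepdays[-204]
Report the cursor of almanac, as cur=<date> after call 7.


Answer: cur=2208-02-12

Derivation:
Now I run almanac untilx(2200-10-11), yielding 382.
I try almanac monthend(), giving 2199-09-30.
Invoking almanac weekday(), and observe Monday.
Then almanac weekday, and observe Monday.
I run almanac stepdays(-322), → 2198-11-12.
Calling almanac stepdays(-273): 2198-02-12.
I run almanac yearhop(10), — result: 2208-02-12.
I use almanac stepdays(-204), and get 2207-07-23.


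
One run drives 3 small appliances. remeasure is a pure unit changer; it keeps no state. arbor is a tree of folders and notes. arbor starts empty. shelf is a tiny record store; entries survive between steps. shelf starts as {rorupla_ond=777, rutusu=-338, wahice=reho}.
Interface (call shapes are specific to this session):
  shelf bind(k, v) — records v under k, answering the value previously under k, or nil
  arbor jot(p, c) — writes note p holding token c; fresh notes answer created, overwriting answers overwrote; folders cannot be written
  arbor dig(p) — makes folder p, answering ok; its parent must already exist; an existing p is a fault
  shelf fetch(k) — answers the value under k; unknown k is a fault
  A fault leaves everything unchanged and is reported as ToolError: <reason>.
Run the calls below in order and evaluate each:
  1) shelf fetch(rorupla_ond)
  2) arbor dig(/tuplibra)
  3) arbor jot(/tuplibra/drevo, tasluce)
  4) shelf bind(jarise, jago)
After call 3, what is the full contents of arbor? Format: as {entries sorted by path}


Answer: {tuplibra/, tuplibra/drevo=tasluce}

Derivation:
>> shelf fetch(k=rorupla_ond)
<< 777
>> arbor dig(p=/tuplibra)
<< ok
>> arbor jot(p=/tuplibra/drevo, c=tasluce)
<< created
>> shelf bind(k=jarise, v=jago)
<< nil
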